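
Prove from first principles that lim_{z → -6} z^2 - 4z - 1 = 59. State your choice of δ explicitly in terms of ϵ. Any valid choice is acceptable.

δ = min(1, ϵ/17)

Suppose ϵ > 0. We want δ > 0 such that 0 < |z + 6| < δ implies |(z^2 - 4z - 1) − 59| < ϵ.
(z^2 - 4z - 1) − 59 = z^2 - 4z - 60 = (z + 6)(z - 10).
So |(z^2 - 4z - 1) − 59| = |z + 6|·|z - 10|.
Assume first that |z + 6| < 1, so |z| < 7. Then |z - 10| ≤ 7 + 10 = 17.
Hence |(z^2 - 4z - 1) − 59| ≤ 17|z + 6| < ϵ provided |z + 6| < ϵ/17.
Take δ = min(1, ϵ/17). Then 0 < |z + 6| < δ gives both |z + 6| < 1 and |z + 6| < ϵ/17, so |(z^2 - 4z - 1) − 59| < ϵ.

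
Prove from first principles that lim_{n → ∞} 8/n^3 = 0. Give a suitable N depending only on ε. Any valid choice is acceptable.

N = (8/ε)^{1/3}

Let ε > 0 be given. For n ≥ 1, |8/n^3 − 0| = 8/n^3.
8/n^3 < ε ⇔ n^3 > 8/ε ⇔ n > (8/ε)^{1/3}.
Take N = (8/ε)^{1/3}. Then n > N implies 8/n^3 < ε.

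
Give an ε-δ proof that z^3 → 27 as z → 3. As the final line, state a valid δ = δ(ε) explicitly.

Let ε > 0. We seek δ > 0 with 0 < |z − 3| < δ ⇒ |z^3 − 27| < ε.
Factor: z^3 − 27 = (z − 3)(z^2 + 3z + 9), so |z^3 − 27| = |z − 3|·|z^2 + 3z + 9|.
Impose δ ≤ 2 so that |z| < 5; then |z^2 + 3z + 9| ≤ 49.
Hence |z^3 − 27| ≤ 49|z − 3|, which is < ε once |z − 3| < ε/49.
Take δ = min(2, ε/49). If 0 < |z − 3| < δ then both bounds hold and |z^3 − 27| ≤ 49|z − 3| < 49·(ε/49) = ε.

δ = min(2, ε/49)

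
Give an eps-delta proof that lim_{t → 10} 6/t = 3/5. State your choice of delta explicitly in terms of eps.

Let eps > 0 be given. We seek delta > 0 such that 0 < |t − 10| < delta implies |6/t − (3/5)| < eps.
|6/t − (3/5)| = 6·|10 − t|/(10·|t|) = 6|t − 10|/(10|t|).
Require delta ≤ 5 so that |t| > 10 − 5 = 5, hence 10|t| > 50.
Then |6/t − (3/5)| < 6|t − 10|/50, which is < eps when |t − 10| < (25/3)eps.
Take delta = min(5, (25/3)eps). Then 0 < |t − 10| < delta gives both |t − 10| < 5 and |t − 10| < (25/3)eps, so |6/t − (3/5)| < eps.

delta = min(5, (25/3)eps)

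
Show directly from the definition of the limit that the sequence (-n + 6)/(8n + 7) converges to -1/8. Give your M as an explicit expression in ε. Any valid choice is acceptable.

Let ε > 0. For n ≥ 1, |(-n + 6)/(8n + 7) + 1/8| = |55|/(8(8n + 7)) = 55/(8(8n + 7)).
Since 8n + 7 ≥ 8n for n ≥ 1, this is ≤ 55/(8·8n) = (55/64)/n.
So |(-n + 6)/(8n + 7) + 1/8| < ε whenever n > (55/64)/ε.
Take M = (55/64)/ε. If n > M then |(-n + 6)/(8n + 7) + 1/8| ≤ (55/64)/n < ε.

M = (55/64)/ε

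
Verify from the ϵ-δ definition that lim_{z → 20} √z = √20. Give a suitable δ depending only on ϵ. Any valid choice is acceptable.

Fix ϵ > 0. We want δ > 0 such that 0 < |z − 20| < δ implies |√z − √20| < ϵ.
Rationalise: √z − √20 = (z − 20)/(√z + √20), so |√z − √20| = |z − 20|/(√z + √20).
Restrict δ ≤ 20 so that |z − 20| < 20 forces z > 0, and then √z + √20 > √20.
Hence |√z − √20| < |z − 20|/√20, which is < ϵ once |z − 20| < √20·ϵ.
Take δ = min(20, √20·ϵ). If 0 < |z − 20| < δ then z > 0 and |√z − √20| < |z − 20|/√20 < ϵ.

δ = min(20, √20·ϵ)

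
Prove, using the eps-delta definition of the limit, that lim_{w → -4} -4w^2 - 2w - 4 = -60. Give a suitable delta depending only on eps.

delta = min(2, eps/38)

Suppose eps > 0. We want delta > 0 such that 0 < |w + 4| < delta implies |(-4w^2 - 2w - 4) + 60| < eps.
(-4w^2 - 2w - 4) + 60 = -4w^2 - 2w + 56 = (w + 4)(-4w + 14).
So |(-4w^2 - 2w - 4) + 60| = |w + 4|·|-4w + 14|.
Require delta ≤ 2. Then |w + 4| < 2 gives |w| < 6, and by the triangle inequality |-4w + 14| ≤ 4·6 + 14 = 38.
Hence |(-4w^2 - 2w - 4) + 60| ≤ 38|w + 4| < eps provided |w + 4| < eps/38.
Choosing delta = min(2, eps/38) ensures both conditions, hence |(-4w^2 - 2w - 4) + 60| < eps.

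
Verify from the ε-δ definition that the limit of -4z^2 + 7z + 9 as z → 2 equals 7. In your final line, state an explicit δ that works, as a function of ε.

δ = min(1, ε/13)

Fix ε > 0. We want δ > 0 such that 0 < |z − 2| < δ implies |(-4z^2 + 7z + 9) − 7| < ε.
(-4z^2 + 7z + 9) − 7 = -4z^2 + 7z + 2 = (z − 2)(-4z - 1).
So |(-4z^2 + 7z + 9) − 7| = |z − 2|·|-4z - 1|.
Assume first that |z − 2| < 1, so |z| < 3. Then |-4z - 1| ≤ 4·3 + 1 = 13.
Hence |(-4z^2 + 7z + 9) − 7| ≤ 13|z − 2| < ε provided |z − 2| < ε/13.
Choosing δ = min(1, ε/13) ensures both conditions, hence |(-4z^2 + 7z + 9) − 7| < ε.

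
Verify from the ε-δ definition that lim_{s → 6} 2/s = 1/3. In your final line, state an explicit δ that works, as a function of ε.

δ = min(3, 9ε)

Suppose ε > 0. We seek δ > 0 such that 0 < |s − 6| < δ implies |2/s − (1/3)| < ε.
|2/s − (1/3)| = 2·|6 − s|/(6·|s|) = 2|s − 6|/(6|s|).
Require δ ≤ 3 so that |s| > 6 − 3 = 3, hence 6|s| > 18.
Then |2/s − (1/3)| < 2|s − 6|/18, which is < ε when |s − 6| < 9ε.
Take δ = min(3, 9ε). Then 0 < |s − 6| < δ gives both |s − 6| < 3 and |s − 6| < 9ε, so |2/s − (1/3)| < ε.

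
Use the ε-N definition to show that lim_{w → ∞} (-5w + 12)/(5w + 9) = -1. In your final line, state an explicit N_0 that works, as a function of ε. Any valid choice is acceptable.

N_0 = (21/5)/ε

Fix ε > 0. We seek N_0 > 0 such that w > N_0 implies |(-5w + 12)/(5w + 9) + 1| < ε.
(-5w + 12)/(5w + 9) + 1 = (5(-5w + 12) − (-5)(5w + 9)) / (5(5w + 9)) = 105/(5(5w + 9)).
For w > 0 we have 5w + 9 > 5w, so |(-5w + 12)/(5w + 9) + 1| = 105/(5(5w + 9)) < 105/(5·5w) = (21/5)/w.
Thus |(-5w + 12)/(5w + 9) + 1| < ε whenever w > (21/5)/ε.
Take N_0 = (21/5)/ε. If w > N_0 then |(-5w + 12)/(5w + 9) + 1| < (21/5)/w < ε.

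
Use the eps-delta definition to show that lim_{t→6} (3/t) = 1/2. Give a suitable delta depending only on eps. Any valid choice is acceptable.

Let eps > 0 be given. We seek delta > 0 such that 0 < |t − 6| < delta implies |3/t − (1/2)| < eps.
|3/t − (1/2)| = 3·|6 − t|/(6·|t|) = 3|t − 6|/(6|t|).
Restrict delta ≤ 3. Then |t − 6| < 3 gives |t| > 3, so 6|t| > 18.
Then |3/t − (1/2)| < 3|t − 6|/18, which is < eps when |t − 6| < 6eps.
Take delta = min(3, 6eps). Then 0 < |t − 6| < delta gives both |t − 6| < 3 and |t − 6| < 6eps, so |3/t − (1/2)| < eps.

delta = min(3, 6eps)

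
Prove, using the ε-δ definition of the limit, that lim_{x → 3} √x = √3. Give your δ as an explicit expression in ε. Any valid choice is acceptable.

Let ε > 0. We want δ > 0 such that 0 < |x − 3| < δ implies |√x − √3| < ε.
Rationalise: √x − √3 = (x − 3)/(√x + √3), so |√x − √3| = |x − 3|/(√x + √3).
Restrict δ ≤ 3 so that |x − 3| < 3 forces x > 0, and then √x + √3 > √3.
Hence |√x − √3| < |x − 3|/√3, which is < ε once |x − 3| < √3·ε.
Take δ = min(3, √3·ε). If 0 < |x − 3| < δ then x > 0 and |√x − √3| < |x − 3|/√3 < ε.

δ = min(3, √3·ε)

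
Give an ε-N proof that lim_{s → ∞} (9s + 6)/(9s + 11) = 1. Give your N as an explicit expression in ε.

N = (5/9)/ε

Fix ε > 0. We seek N > 0 such that s > N implies |(9s + 6)/(9s + 11) − 1| < ε.
(9s + 6)/(9s + 11) − 1 = (9(9s + 6) − 9(9s + 11)) / (9(9s + 11)) = -45/(9(9s + 11)).
For s > 0 we have 9s + 11 > 9s, so |(9s + 6)/(9s + 11) − 1| = 45/(9(9s + 11)) < 45/(9·9s) = (5/9)/s.
Thus |(9s + 6)/(9s + 11) − 1| < ε whenever s > (5/9)/ε.
Take N = (5/9)/ε. If s > N then |(9s + 6)/(9s + 11) − 1| < (5/9)/s < ε.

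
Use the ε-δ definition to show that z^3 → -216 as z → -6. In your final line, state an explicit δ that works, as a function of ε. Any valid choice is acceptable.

Fix ε > 0. We seek δ > 0 with 0 < |z + 6| < δ ⇒ |z^3 + 216| < ε.
Factor: z^3 + 216 = (z + 6)(z^2 - 6z + 36), so |z^3 + 216| = |z + 6|·|z^2 - 6z + 36|.
Impose δ ≤ 1 so that |z| < 7; then |z^2 - 6z + 36| ≤ 127.
Hence |z^3 + 216| ≤ 127|z + 6|, which is < ε once |z + 6| < ε/127.
Take δ = min(1, ε/127). If 0 < |z + 6| < δ then both bounds hold and |z^3 + 216| ≤ 127|z + 6| < 127·(ε/127) = ε.

δ = min(1, ε/127)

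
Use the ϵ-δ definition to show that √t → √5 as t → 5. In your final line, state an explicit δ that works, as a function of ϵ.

δ = min(5, √5·ϵ)

Suppose ϵ > 0. We want δ > 0 such that 0 < |t − 5| < δ implies |√t − √5| < ϵ.
Rationalise: √t − √5 = (t − 5)/(√t + √5), so |√t − √5| = |t − 5|/(√t + √5).
Restrict δ ≤ 5 so that |t − 5| < 5 forces t > 0, and then √t + √5 > √5.
Hence |√t − √5| < |t − 5|/√5, which is < ϵ once |t − 5| < √5·ϵ.
Take δ = min(5, √5·ϵ). If 0 < |t − 5| < δ then t > 0 and |√t − √5| < |t − 5|/√5 < ϵ.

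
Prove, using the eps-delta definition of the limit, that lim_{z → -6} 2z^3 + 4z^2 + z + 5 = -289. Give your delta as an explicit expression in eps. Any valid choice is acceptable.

Let eps > 0. We want delta > 0 such that 0 < |z + 6| < delta implies |(2z^3 + 4z^2 + z + 5) + 289| < eps.
(2z^3 + 4z^2 + z + 5) + 289 = 2z^3 + 4z^2 + z + 294 = (z + 6)(2z^2 - 8z + 49).
So |(2z^3 + 4z^2 + z + 5) + 289| = |z + 6|·|2z^2 - 8z + 49|.
Require delta ≤ 2. Then |z + 6| < 2 gives |z| < 8, and by the triangle inequality |2z^2 - 8z + 49| ≤ 2·8^2 + 8·8 + 49 = 241.
Hence |(2z^3 + 4z^2 + z + 5) + 289| ≤ 241|z + 6| < eps provided |z + 6| < eps/241.
Choosing delta = min(2, eps/241) ensures both conditions, hence |(2z^3 + 4z^2 + z + 5) + 289| < eps.

delta = min(2, eps/241)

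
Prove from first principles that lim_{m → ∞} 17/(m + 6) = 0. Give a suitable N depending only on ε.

N = 17/ε

Let ε > 0 be given. For m ≥ 1, |17/(m + 6) − 0| = 17/(m + 6) ≤ 17/m.
We need 17/m < ε, i.e. m > 17/ε.
Take N = 17/ε. If m > N then |17/(m + 6)| ≤ 17/m < ε.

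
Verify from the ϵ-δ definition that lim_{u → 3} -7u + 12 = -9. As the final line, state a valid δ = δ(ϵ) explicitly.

Fix ϵ > 0. We need δ > 0 so that 0 < |u − 3| < δ implies |(-7u + 12) + 9| < ϵ.
Since (-7u + 12) + 9 = -7(u − 3), we have |(-7u + 12) + 9| = 7|u − 3|.
Thus it suffices that |u − 3| < ϵ/7.
Take δ = ϵ/7. If 0 < |u − 3| < δ then |(-7u + 12) + 9| = 7|u − 3| < 7·(ϵ/7) = ϵ.

δ = ϵ/7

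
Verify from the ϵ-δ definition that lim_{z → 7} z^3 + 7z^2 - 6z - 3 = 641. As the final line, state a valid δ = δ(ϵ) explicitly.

δ = min(2, ϵ/299)

Suppose ϵ > 0. We want δ > 0 such that 0 < |z − 7| < δ implies |(z^3 + 7z^2 - 6z - 3) − 641| < ϵ.
(z^3 + 7z^2 - 6z - 3) − 641 = z^3 + 7z^2 - 6z - 644 = (z − 7)(z^2 + 14z + 92).
So |(z^3 + 7z^2 - 6z - 3) − 641| = |z − 7|·|z^2 + 14z + 92|.
Assume first that |z − 7| < 2, so |z| < 9. Then |z^2 + 14z + 92| ≤ 9^2 + 14·9 + 92 = 299.
Hence |(z^3 + 7z^2 - 6z - 3) − 641| ≤ 299|z − 7| < ϵ provided |z − 7| < ϵ/299.
Take δ = min(2, ϵ/299). Then 0 < |z − 7| < δ gives both |z − 7| < 2 and |z − 7| < ϵ/299, so |(z^3 + 7z^2 - 6z - 3) − 641| < ϵ.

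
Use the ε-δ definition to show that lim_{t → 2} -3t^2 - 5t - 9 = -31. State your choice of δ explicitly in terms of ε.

δ = min(2, ε/23)

Let ε > 0 be given. We want δ > 0 such that 0 < |t − 2| < δ implies |(-3t^2 - 5t - 9) + 31| < ε.
(-3t^2 - 5t - 9) + 31 = -3t^2 - 5t + 22 = (t − 2)(-3t - 11).
So |(-3t^2 - 5t - 9) + 31| = |t − 2|·|-3t - 11|.
Require δ ≤ 2. Then |t − 2| < 2 gives |t| < 4, and by the triangle inequality |-3t - 11| ≤ 3·4 + 11 = 23.
Hence |(-3t^2 - 5t - 9) + 31| ≤ 23|t − 2| < ε provided |t − 2| < ε/23.
Choosing δ = min(2, ε/23) ensures both conditions, hence |(-3t^2 - 5t - 9) + 31| < ε.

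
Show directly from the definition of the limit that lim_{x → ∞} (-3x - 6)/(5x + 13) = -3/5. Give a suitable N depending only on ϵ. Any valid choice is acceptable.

N = (9/25)/ϵ

Let ϵ > 0. We seek N > 0 such that x > N implies |(-3x - 6)/(5x + 13) + 3/5| < ϵ.
(-3x - 6)/(5x + 13) + 3/5 = (5(-3x - 6) − (-3)(5x + 13)) / (5(5x + 13)) = 9/(5(5x + 13)).
For x > 0 we have 5x + 13 > 5x, so |(-3x - 6)/(5x + 13) + 3/5| = 9/(5(5x + 13)) < 9/(5·5x) = (9/25)/x.
Thus |(-3x - 6)/(5x + 13) + 3/5| < ϵ whenever x > (9/25)/ϵ.
Take N = (9/25)/ϵ. If x > N then |(-3x - 6)/(5x + 13) + 3/5| < (9/25)/x < ϵ.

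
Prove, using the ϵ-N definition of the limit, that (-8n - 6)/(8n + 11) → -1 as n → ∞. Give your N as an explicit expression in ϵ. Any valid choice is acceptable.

N = (5/8)/ϵ

Suppose ϵ > 0. For n ≥ 1, |(-8n - 6)/(8n + 11) + 1| = |40|/(8(8n + 11)) = 40/(8(8n + 11)).
Since 8n + 11 ≥ 8n for n ≥ 1, this is ≤ 40/(8·8n) = (5/8)/n.
So |(-8n - 6)/(8n + 11) + 1| < ϵ whenever n > (5/8)/ϵ.
Take N = (5/8)/ϵ. If n > N then |(-8n - 6)/(8n + 11) + 1| ≤ (5/8)/n < ϵ.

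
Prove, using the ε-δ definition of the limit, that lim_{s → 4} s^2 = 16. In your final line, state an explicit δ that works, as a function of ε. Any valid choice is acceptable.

δ = min(1, ε/9)

Suppose ε > 0. We seek δ > 0 with 0 < |s − 4| < δ ⇒ |s^2 − 16| < ε.
Factor: s^2 − 16 = (s − 4)(s + 4), so |s^2 − 16| = |s − 4|·|s + 4|.
Restrict δ ≤ 1. Then |s − 4| < 1 gives |s| < 5, so by the triangle inequality |s + 4| ≤ 5 + 4 = 9.
Hence |s^2 − 16| ≤ 9|s − 4|, which is < ε once |s − 4| < ε/9.
Take δ = min(1, ε/9). If 0 < |s − 4| < δ then both bounds hold and |s^2 − 16| ≤ 9|s − 4| < 9·(ε/9) = ε.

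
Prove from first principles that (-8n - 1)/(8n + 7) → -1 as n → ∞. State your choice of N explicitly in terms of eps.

Fix eps > 0. For n ≥ 1, |(-8n - 1)/(8n + 7) + 1| = |48|/(8(8n + 7)) = 48/(8(8n + 7)).
Since 8n + 7 ≥ 8n for n ≥ 1, this is ≤ 48/(8·8n) = (3/4)/n.
So |(-8n - 1)/(8n + 7) + 1| < eps whenever n > (3/4)/eps.
Take N = (3/4)/eps. If n > N then |(-8n - 1)/(8n + 7) + 1| ≤ (3/4)/n < eps.

N = (3/4)/eps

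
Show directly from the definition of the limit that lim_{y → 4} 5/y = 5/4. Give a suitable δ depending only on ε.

Let ε > 0 be given. We seek δ > 0 such that 0 < |y − 4| < δ implies |5/y − (5/4)| < ε.
|5/y − (5/4)| = 5·|4 − y|/(4·|y|) = 5|y − 4|/(4|y|).
Require δ ≤ 2 so that |y| > 4 − 2 = 2, hence 4|y| > 8.
Then |5/y − (5/4)| < 5|y − 4|/8, which is < ε when |y − 4| < (8/5)ε.
Take δ = min(2, (8/5)ε). Then 0 < |y − 4| < δ gives both |y − 4| < 2 and |y − 4| < (8/5)ε, so |5/y − (5/4)| < ε.

δ = min(2, (8/5)ε)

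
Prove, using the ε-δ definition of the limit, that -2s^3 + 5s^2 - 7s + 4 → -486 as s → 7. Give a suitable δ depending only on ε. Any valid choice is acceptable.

δ = min(2, ε/313)

Let ε > 0 be given. We want δ > 0 such that 0 < |s − 7| < δ implies |(-2s^3 + 5s^2 - 7s + 4) + 486| < ε.
(-2s^3 + 5s^2 - 7s + 4) + 486 = -2s^3 + 5s^2 - 7s + 490 = (s − 7)(-2s^2 - 9s - 70).
So |(-2s^3 + 5s^2 - 7s + 4) + 486| = |s − 7|·|-2s^2 - 9s - 70|.
Assume first that |s − 7| < 2, so |s| < 9. Then |-2s^2 - 9s - 70| ≤ 2·9^2 + 9·9 + 70 = 313.
Hence |(-2s^3 + 5s^2 - 7s + 4) + 486| ≤ 313|s − 7| < ε provided |s − 7| < ε/313.
Choosing δ = min(2, ε/313) ensures both conditions, hence |(-2s^3 + 5s^2 - 7s + 4) + 486| < ε.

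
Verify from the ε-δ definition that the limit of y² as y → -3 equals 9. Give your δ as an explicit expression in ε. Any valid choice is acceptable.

Let ε > 0 be given. We seek δ > 0 with 0 < |y + 3| < δ ⇒ |y² − 9| < ε.
Factor: y² − 9 = (y + 3)(y - 3), so |y² − 9| = |y + 3|·|y - 3|.
Restrict δ ≤ 1. Then |y + 3| < 1 gives |y| < 4, so by the triangle inequality |y - 3| ≤ 4 + 3 = 7.
Hence |y² − 9| ≤ 7|y + 3|, which is < ε once |y + 3| < ε/7.
Take δ = min(1, ε/7). If 0 < |y + 3| < δ then both bounds hold and |y² − 9| ≤ 7|y + 3| < 7·(ε/7) = ε.

δ = min(1, ε/7)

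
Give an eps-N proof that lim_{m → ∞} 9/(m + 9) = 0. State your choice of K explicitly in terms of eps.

Let eps > 0 be given. For m ≥ 1, |9/(m + 9) − 0| = 9/(m + 9) ≤ 9/m.
We need 9/m < eps, i.e. m > 9/eps.
Take K = 9/eps. If m > K then |9/(m + 9)| ≤ 9/m < eps.

K = 9/eps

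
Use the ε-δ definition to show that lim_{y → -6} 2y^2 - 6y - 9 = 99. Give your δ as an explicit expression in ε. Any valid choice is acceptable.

δ = min(1, ε/32)

Fix ε > 0. We want δ > 0 such that 0 < |y + 6| < δ implies |(2y^2 - 6y - 9) − 99| < ε.
(2y^2 - 6y - 9) − 99 = 2y^2 - 6y - 108 = (y + 6)(2y - 18).
So |(2y^2 - 6y - 9) − 99| = |y + 6|·|2y - 18|.
Require δ ≤ 1. Then |y + 6| < 1 gives |y| < 7, and by the triangle inequality |2y - 18| ≤ 2·7 + 18 = 32.
Hence |(2y^2 - 6y - 9) − 99| ≤ 32|y + 6| < ε provided |y + 6| < ε/32.
Take δ = min(1, ε/32). Then 0 < |y + 6| < δ gives both |y + 6| < 1 and |y + 6| < ε/32, so |(2y^2 - 6y - 9) − 99| < ε.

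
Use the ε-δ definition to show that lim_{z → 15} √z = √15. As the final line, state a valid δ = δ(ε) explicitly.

δ = min(15, √15·ε)

Let ε > 0 be given. We want δ > 0 such that 0 < |z − 15| < δ implies |√z − √15| < ε.
Multiplying by the conjugate, |√z − √15| = |z − 15|/(√z + √15).
Restrict δ ≤ 15 so that |z − 15| < 15 forces z > 0, and then √z + √15 > √15.
Hence |√z − √15| < |z − 15|/√15, which is < ε once |z − 15| < √15·ε.
Take δ = min(15, √15·ε). If 0 < |z − 15| < δ then z > 0 and |√z − √15| < |z − 15|/√15 < ε.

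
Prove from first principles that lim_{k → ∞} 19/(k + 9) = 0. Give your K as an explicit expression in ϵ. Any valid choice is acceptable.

K = 19/ϵ

Let ϵ > 0. For k ≥ 1, |19/(k + 9) − 0| = 19/(k + 9) ≤ 19/k.
We need 19/k < ϵ, i.e. k > 19/ϵ.
Take K = 19/ϵ. If k > K then |19/(k + 9)| ≤ 19/k < ϵ.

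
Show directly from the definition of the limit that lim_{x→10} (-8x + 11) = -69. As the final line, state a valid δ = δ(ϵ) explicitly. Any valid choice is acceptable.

Let ϵ > 0 be given. We need δ > 0 so that 0 < |x − 10| < δ implies |(-8x + 11) + 69| < ϵ.
|(-8x + 11) + 69| = |-8x + 80| = 8|x − 10|.
So 8|x − 10| < ϵ exactly when |x − 10| < ϵ/8.
Choosing δ = ϵ/8 gives |(-8x + 11) + 69| = 8|x − 10| < ϵ whenever |x − 10| < δ.

δ = ϵ/8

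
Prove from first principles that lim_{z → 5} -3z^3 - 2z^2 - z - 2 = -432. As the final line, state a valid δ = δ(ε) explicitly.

Suppose ε > 0. We want δ > 0 such that 0 < |z − 5| < δ implies |(-3z^3 - 2z^2 - z - 2) + 432| < ε.
(-3z^3 - 2z^2 - z - 2) + 432 = -3z^3 - 2z^2 - z + 430 = (z − 5)(-3z^2 - 17z - 86).
So |(-3z^3 - 2z^2 - z - 2) + 432| = |z − 5|·|-3z^2 - 17z - 86|.
Require δ ≤ 2. Then |z − 5| < 2 gives |z| < 7, and by the triangle inequality |-3z^2 - 17z - 86| ≤ 3·7^2 + 17·7 + 86 = 352.
Hence |(-3z^3 - 2z^2 - z - 2) + 432| ≤ 352|z − 5| < ε provided |z − 5| < ε/352.
Choosing δ = min(2, ε/352) ensures both conditions, hence |(-3z^3 - 2z^2 - z - 2) + 432| < ε.

δ = min(2, ε/352)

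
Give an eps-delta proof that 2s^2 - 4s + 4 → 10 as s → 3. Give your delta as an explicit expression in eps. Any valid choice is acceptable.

delta = min(1, eps/10)

Let eps > 0. We want delta > 0 such that 0 < |s − 3| < delta implies |(2s^2 - 4s + 4) − 10| < eps.
(2s^2 - 4s + 4) − 10 = 2s^2 - 4s - 6 = (s − 3)(2s + 2).
So |(2s^2 - 4s + 4) − 10| = |s − 3|·|2s + 2|.
Assume first that |s − 3| < 1, so |s| < 4. Then |2s + 2| ≤ 2·4 + 2 = 10.
Hence |(2s^2 - 4s + 4) − 10| ≤ 10|s − 3| < eps provided |s − 3| < eps/10.
Choosing delta = min(1, eps/10) ensures both conditions, hence |(2s^2 - 4s + 4) − 10| < eps.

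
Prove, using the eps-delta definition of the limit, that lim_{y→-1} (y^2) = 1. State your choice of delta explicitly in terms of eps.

delta = min(1, eps/3)

Let eps > 0. We seek delta > 0 with 0 < |y + 1| < delta ⇒ |y^2 − 1| < eps.
Factor: y^2 − 1 = (y + 1)(y - 1), so |y^2 − 1| = |y + 1|·|y - 1|.
Impose delta ≤ 1 so that |y| < 2; then |y - 1| ≤ 3.
Hence |y^2 − 1| ≤ 3|y + 1|, which is < eps once |y + 1| < eps/3.
Take delta = min(1, eps/3). If 0 < |y + 1| < delta then both bounds hold and |y^2 − 1| ≤ 3|y + 1| < 3·(eps/3) = eps.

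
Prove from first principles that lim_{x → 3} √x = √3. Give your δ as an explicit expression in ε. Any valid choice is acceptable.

δ = min(3, √3·ε)

Fix ε > 0. We want δ > 0 such that 0 < |x − 3| < δ implies |√x − √3| < ε.
Rationalise: √x − √3 = (x − 3)/(√x + √3), so |√x − √3| = |x − 3|/(√x + √3).
Restrict δ ≤ 3 so that |x − 3| < 3 forces x > 0, and then √x + √3 > √3.
Hence |√x − √3| < |x − 3|/√3, which is < ε once |x − 3| < √3·ε.
Take δ = min(3, √3·ε). If 0 < |x − 3| < δ then x > 0 and |√x − √3| < |x − 3|/√3 < ε.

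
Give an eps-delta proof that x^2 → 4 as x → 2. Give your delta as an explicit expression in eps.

delta = min(1, eps/5)

Let eps > 0. We seek delta > 0 with 0 < |x − 2| < delta ⇒ |x^2 − 4| < eps.
Factor: x^2 − 4 = (x − 2)(x + 2), so |x^2 − 4| = |x − 2|·|x + 2|.
Impose delta ≤ 1 so that |x| < 3; then |x + 2| ≤ 5.
Hence |x^2 − 4| ≤ 5|x − 2|, which is < eps once |x − 2| < eps/5.
Take delta = min(1, eps/5). If 0 < |x − 2| < delta then both bounds hold and |x^2 − 4| ≤ 5|x − 2| < 5·(eps/5) = eps.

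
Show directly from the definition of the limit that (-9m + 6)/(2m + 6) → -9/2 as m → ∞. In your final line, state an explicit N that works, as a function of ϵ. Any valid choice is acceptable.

N = (33/2)/ϵ

Suppose ϵ > 0. For m ≥ 1, |(-9m + 6)/(2m + 6) + 9/2| = |66|/(2(2m + 6)) = 66/(2(2m + 6)).
Since 2m + 6 ≥ 2m for m ≥ 1, this is ≤ 66/(2·2m) = (33/2)/m.
So |(-9m + 6)/(2m + 6) + 9/2| < ϵ whenever m > (33/2)/ϵ.
Take N = (33/2)/ϵ. If m > N then |(-9m + 6)/(2m + 6) + 9/2| ≤ (33/2)/m < ϵ.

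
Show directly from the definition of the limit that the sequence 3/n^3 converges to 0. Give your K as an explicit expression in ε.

K = (3/ε)^{1/3}

Let ε > 0 be given. For n ≥ 1, |3/n^3 − 0| = 3/n^3.
3/n^3 < ε ⇔ n^3 > 3/ε ⇔ n > (3/ε)^{1/3}.
Take K = (3/ε)^{1/3}. Then n > K implies 3/n^3 < ε.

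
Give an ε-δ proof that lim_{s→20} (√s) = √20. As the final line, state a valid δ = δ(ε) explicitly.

Fix ε > 0. We want δ > 0 such that 0 < |s − 20| < δ implies |√s − √20| < ε.
Multiplying by the conjugate, |√s − √20| = |s − 20|/(√s + √20).
Restrict δ ≤ 20 so that |s − 20| < 20 forces s > 0, and then √s + √20 > √20.
Hence |√s − √20| < |s − 20|/√20, which is < ε once |s − 20| < √20·ε.
Take δ = min(20, √20·ε). If 0 < |s − 20| < δ then s > 0 and |√s − √20| < |s − 20|/√20 < ε.

δ = min(20, √20·ε)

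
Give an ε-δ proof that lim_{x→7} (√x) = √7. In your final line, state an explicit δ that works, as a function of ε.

Let ε > 0. We want δ > 0 such that 0 < |x − 7| < δ implies |√x − √7| < ε.
Multiplying by the conjugate, |√x − √7| = |x − 7|/(√x + √7).
Restrict δ ≤ 7 so that |x − 7| < 7 forces x > 0, and then √x + √7 > √7.
Hence |√x − √7| < |x − 7|/√7, which is < ε once |x − 7| < √7·ε.
Take δ = min(7, √7·ε). If 0 < |x − 7| < δ then x > 0 and |√x − √7| < |x − 7|/√7 < ε.

δ = min(7, √7·ε)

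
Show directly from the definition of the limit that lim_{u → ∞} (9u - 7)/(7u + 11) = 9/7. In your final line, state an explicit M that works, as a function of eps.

Let eps > 0 be given. We seek M > 0 such that u > M implies |(9u - 7)/(7u + 11) − (9/7)| < eps.
(9u - 7)/(7u + 11) − (9/7) = (7(9u - 7) − 9(7u + 11)) / (7(7u + 11)) = -148/(7(7u + 11)).
For u > 0 we have 7u + 11 > 7u, so |(9u - 7)/(7u + 11) − (9/7)| = 148/(7(7u + 11)) < 148/(7·7u) = (148/49)/u.
Thus |(9u - 7)/(7u + 11) − (9/7)| < eps whenever u > (148/49)/eps.
Take M = (148/49)/eps. If u > M then |(9u - 7)/(7u + 11) − (9/7)| < (148/49)/u < eps.

M = (148/49)/eps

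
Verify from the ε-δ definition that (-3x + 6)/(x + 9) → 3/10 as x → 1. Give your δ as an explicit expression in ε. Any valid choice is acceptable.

δ = min(5, (50/33)ε)

Let ε > 0. We want δ > 0 with 0 < |x − 1| < δ ⇒ |(-3x + 6)/(x + 9) − (3/10)| < ε.
Combining over a common denominator, (-3x + 6)/(x + 9) − (3/10) = [(-3x + 6)·10 − 3·(x + 9)] / [10·(x + 9)] = -33(x − 1) / (10(x + 9)).
So |(-3x + 6)/(x + 9) − (3/10)| = 33|x − 1| / (10·|x + 9|).
Require δ ≤ 5, so |x + 9| ≥ |10| − |x − 1| > 10 − 5 = 5.
Hence |(-3x + 6)/(x + 9) − (3/10)| < 33|x − 1|/(10·5) = (33/50)|x − 1|, which is < ε once |x − 1| < (50/33)ε.
Take δ = min(5, (50/33)ε). Then 0 < |x − 1| < δ forces both bounds, so |(-3x + 6)/(x + 9) − (3/10)| < ε.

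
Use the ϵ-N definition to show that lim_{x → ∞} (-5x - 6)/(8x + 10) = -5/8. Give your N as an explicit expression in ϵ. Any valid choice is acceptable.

N = (1/32)/ϵ

Fix ϵ > 0. We seek N > 0 such that x > N implies |(-5x - 6)/(8x + 10) + 5/8| < ϵ.
(-5x - 6)/(8x + 10) + 5/8 = (8(-5x - 6) − (-5)(8x + 10)) / (8(8x + 10)) = 2/(8(8x + 10)).
For x > 0 we have 8x + 10 > 8x, so |(-5x - 6)/(8x + 10) + 5/8| = 2/(8(8x + 10)) < 2/(8·8x) = (1/32)/x.
Thus |(-5x - 6)/(8x + 10) + 5/8| < ϵ whenever x > (1/32)/ϵ.
Take N = (1/32)/ϵ. If x > N then |(-5x - 6)/(8x + 10) + 5/8| < (1/32)/x < ϵ.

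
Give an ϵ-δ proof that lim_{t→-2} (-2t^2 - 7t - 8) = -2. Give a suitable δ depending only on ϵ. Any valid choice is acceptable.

Let ϵ > 0 be given. We want δ > 0 such that 0 < |t + 2| < δ implies |(-2t^2 - 7t - 8) + 2| < ϵ.
(-2t^2 - 7t - 8) + 2 = -2t^2 - 7t - 6 = (t + 2)(-2t - 3).
So |(-2t^2 - 7t - 8) + 2| = |t + 2|·|-2t - 3|.
Require δ ≤ 1. Then |t + 2| < 1 gives |t| < 3, and by the triangle inequality |-2t - 3| ≤ 2·3 + 3 = 9.
Hence |(-2t^2 - 7t - 8) + 2| ≤ 9|t + 2| < ϵ provided |t + 2| < ϵ/9.
Take δ = min(1, ϵ/9). Then 0 < |t + 2| < δ gives both |t + 2| < 1 and |t + 2| < ϵ/9, so |(-2t^2 - 7t - 8) + 2| < ϵ.

δ = min(1, ϵ/9)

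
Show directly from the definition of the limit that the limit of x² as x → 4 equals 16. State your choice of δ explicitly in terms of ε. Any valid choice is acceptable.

δ = min(1, ε/9)

Let ε > 0. We seek δ > 0 with 0 < |x − 4| < δ ⇒ |x² − 16| < ε.
Factor: x² − 16 = (x − 4)(x + 4), so |x² − 16| = |x − 4|·|x + 4|.
Impose δ ≤ 1 so that |x| < 5; then |x + 4| ≤ 9.
Hence |x² − 16| ≤ 9|x − 4|, which is < ε once |x − 4| < ε/9.
Take δ = min(1, ε/9). If 0 < |x − 4| < δ then both bounds hold and |x² − 16| ≤ 9|x − 4| < 9·(ε/9) = ε.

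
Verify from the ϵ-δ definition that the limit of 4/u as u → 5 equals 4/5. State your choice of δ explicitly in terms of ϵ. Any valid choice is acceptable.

Suppose ϵ > 0. We seek δ > 0 such that 0 < |u − 5| < δ implies |4/u − (4/5)| < ϵ.
|4/u − (4/5)| = 4·|5 − u|/(5·|u|) = 4|u − 5|/(5|u|).
Restrict δ ≤ 5/2. Then |u − 5| < 5/2 gives |u| > 5/2, so 5|u| > 25/2.
Then |4/u − (4/5)| < 4|u − 5|/(25/2), which is < ϵ when |u − 5| < (25/8)ϵ.
Take δ = min(5/2, (25/8)ϵ). Then 0 < |u − 5| < δ gives both |u − 5| < 5/2 and |u − 5| < (25/8)ϵ, so |4/u − (4/5)| < ϵ.

δ = min(5/2, (25/8)ϵ)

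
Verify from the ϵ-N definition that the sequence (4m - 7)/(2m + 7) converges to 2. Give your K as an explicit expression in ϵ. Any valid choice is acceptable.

Let ϵ > 0 be given. For m ≥ 1, |(4m - 7)/(2m + 7) − 2| = |-42|/(2(2m + 7)) = 42/(2(2m + 7)).
Since 2m + 7 ≥ 2m for m ≥ 1, this is ≤ 42/(2·2m) = (21/2)/m.
So |(4m - 7)/(2m + 7) − 2| < ϵ whenever m > (21/2)/ϵ.
Take K = (21/2)/ϵ. If m > K then |(4m - 7)/(2m + 7) − 2| ≤ (21/2)/m < ϵ.

K = (21/2)/ϵ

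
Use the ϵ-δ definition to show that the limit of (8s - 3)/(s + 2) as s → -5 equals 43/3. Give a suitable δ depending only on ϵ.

δ = min(3/2, (9/38)ϵ)

Let ϵ > 0. We want δ > 0 with 0 < |s + 5| < δ ⇒ |(8s - 3)/(s + 2) − (43/3)| < ϵ.
Combining over a common denominator, (8s - 3)/(s + 2) − (43/3) = [(8s - 3)·(-3) − (-43)·(s + 2)] / [(-3)·(s + 2)] = 19(s + 5) / ((-3)(s + 2)).
So |(8s - 3)/(s + 2) − (43/3)| = 19|s + 5| / (3·|s + 2|).
Require δ ≤ 3/2, so |s + 2| ≥ |-3| − |s + 5| > 3 − 3/2 = 3/2.
Hence |(8s - 3)/(s + 2) − (43/3)| < 19|s + 5|/(3·(3/2)) = (38/9)|s + 5|, which is < ϵ once |s + 5| < (9/38)ϵ.
Take δ = min(3/2, (9/38)ϵ). Then 0 < |s + 5| < δ forces both bounds, so |(8s - 3)/(s + 2) − (43/3)| < ϵ.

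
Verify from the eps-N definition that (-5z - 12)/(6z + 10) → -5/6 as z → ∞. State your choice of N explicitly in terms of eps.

N = (11/18)/eps

Fix eps > 0. We seek N > 0 such that z > N implies |(-5z - 12)/(6z + 10) + 5/6| < eps.
(-5z - 12)/(6z + 10) + 5/6 = (6(-5z - 12) − (-5)(6z + 10)) / (6(6z + 10)) = -22/(6(6z + 10)).
For z > 0 we have 6z + 10 > 6z, so |(-5z - 12)/(6z + 10) + 5/6| = 22/(6(6z + 10)) < 22/(6·6z) = (11/18)/z.
Thus |(-5z - 12)/(6z + 10) + 5/6| < eps whenever z > (11/18)/eps.
Take N = (11/18)/eps. If z > N then |(-5z - 12)/(6z + 10) + 5/6| < (11/18)/z < eps.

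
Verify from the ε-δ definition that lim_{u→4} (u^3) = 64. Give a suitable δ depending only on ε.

δ = min(1, ε/61)

Let ε > 0. We seek δ > 0 with 0 < |u − 4| < δ ⇒ |u^3 − 64| < ε.
Factor: u^3 − 64 = (u − 4)(u^2 + 4u + 16), so |u^3 − 64| = |u − 4|·|u^2 + 4u + 16|.
Impose δ ≤ 1 so that |u| < 5; then |u^2 + 4u + 16| ≤ 61.
Hence |u^3 − 64| ≤ 61|u − 4|, which is < ε once |u − 4| < ε/61.
Take δ = min(1, ε/61). If 0 < |u − 4| < δ then both bounds hold and |u^3 − 64| ≤ 61|u − 4| < 61·(ε/61) = ε.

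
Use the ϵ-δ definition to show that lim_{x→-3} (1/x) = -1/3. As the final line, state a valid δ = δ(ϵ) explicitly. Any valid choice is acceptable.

δ = min(3/2, (9/2)ϵ)

Fix ϵ > 0. We seek δ > 0 such that 0 < |x + 3| < δ implies |1/x + 1/3| < ϵ.
|1/x + 1/3| = |-3 − x|/(3·|x|) = |x + 3|/(3|x|).
Restrict δ ≤ 3/2. Then |x + 3| < 3/2 gives |x| > 3/2, so 3|x| > 9/2.
Then |1/x + 1/3| < |x + 3|/(9/2), which is < ϵ when |x + 3| < (9/2)ϵ.
Take δ = min(3/2, (9/2)ϵ). Then 0 < |x + 3| < δ gives both |x + 3| < 3/2 and |x + 3| < (9/2)ϵ, so |1/x + 1/3| < ϵ.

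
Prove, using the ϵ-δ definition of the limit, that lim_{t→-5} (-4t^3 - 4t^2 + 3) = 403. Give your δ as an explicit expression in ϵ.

δ = min(1, ϵ/320)

Let ϵ > 0 be given. We want δ > 0 such that 0 < |t + 5| < δ implies |(-4t^3 - 4t^2 + 3) − 403| < ϵ.
(-4t^3 - 4t^2 + 3) − 403 = -4t^3 - 4t^2 - 400 = (t + 5)(-4t^2 + 16t - 80).
So |(-4t^3 - 4t^2 + 3) − 403| = |t + 5|·|-4t^2 + 16t - 80|.
Assume first that |t + 5| < 1, so |t| < 6. Then |-4t^2 + 16t - 80| ≤ 4·6^2 + 16·6 + 80 = 320.
Hence |(-4t^3 - 4t^2 + 3) − 403| ≤ 320|t + 5| < ϵ provided |t + 5| < ϵ/320.
Choosing δ = min(1, ϵ/320) ensures both conditions, hence |(-4t^3 - 4t^2 + 3) − 403| < ϵ.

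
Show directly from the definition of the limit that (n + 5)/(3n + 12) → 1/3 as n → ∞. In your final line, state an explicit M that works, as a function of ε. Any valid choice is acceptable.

Fix ε > 0. For n ≥ 1, |(n + 5)/(3n + 12) − (1/3)| = |3|/(3(3n + 12)) = 3/(3(3n + 12)).
Since 3n + 12 ≥ 3n for n ≥ 1, this is ≤ 3/(3·3n) = (1/3)/n.
So |(n + 5)/(3n + 12) − (1/3)| < ε whenever n > (1/3)/ε.
Take M = (1/3)/ε. If n > M then |(n + 5)/(3n + 12) − (1/3)| ≤ (1/3)/n < ε.

M = (1/3)/ε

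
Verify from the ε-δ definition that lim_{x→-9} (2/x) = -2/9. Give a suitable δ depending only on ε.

δ = min(9/2, (81/4)ε)

Suppose ε > 0. We seek δ > 0 such that 0 < |x + 9| < δ implies |2/x + 2/9| < ε.
|2/x + 2/9| = 2·|-9 − x|/(9·|x|) = 2|x + 9|/(9|x|).
Require δ ≤ 9/2 so that |x| > 9 − 9/2 = 9/2, hence 9|x| > 81/2.
Then |2/x + 2/9| < 2|x + 9|/(81/2), which is < ε when |x + 9| < (81/4)ε.
Take δ = min(9/2, (81/4)ε). Then 0 < |x + 9| < δ gives both |x + 9| < 9/2 and |x + 9| < (81/4)ε, so |2/x + 2/9| < ε.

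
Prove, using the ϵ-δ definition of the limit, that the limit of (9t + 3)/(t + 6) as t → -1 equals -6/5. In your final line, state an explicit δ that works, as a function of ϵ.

δ = min(5/2, (25/102)ϵ)

Let ϵ > 0 be given. We want δ > 0 with 0 < |t + 1| < δ ⇒ |(9t + 3)/(t + 6) + 6/5| < ϵ.
Combining over a common denominator, (9t + 3)/(t + 6) + 6/5 = [(9t + 3)·5 − (-6)·(t + 6)] / [5·(t + 6)] = 51(t + 1) / (5(t + 6)).
So |(9t + 3)/(t + 6) + 6/5| = 51|t + 1| / (5·|t + 6|).
Require δ ≤ 5/2, so |t + 6| ≥ |5| − |t + 1| > 5 − 5/2 = 5/2.
Hence |(9t + 3)/(t + 6) + 6/5| < 51|t + 1|/(5·(5/2)) = (102/25)|t + 1|, which is < ϵ once |t + 1| < (25/102)ϵ.
Take δ = min(5/2, (25/102)ϵ). Then 0 < |t + 1| < δ forces both bounds, so |(9t + 3)/(t + 6) + 6/5| < ϵ.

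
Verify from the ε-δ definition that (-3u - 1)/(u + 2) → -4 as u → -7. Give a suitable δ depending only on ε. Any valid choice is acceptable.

δ = min(5/2, (5/2)ε)

Let ε > 0. We want δ > 0 with 0 < |u + 7| < δ ⇒ |(-3u - 1)/(u + 2) + 4| < ε.
Combining over a common denominator, (-3u - 1)/(u + 2) + 4 = [(-3u - 1)·(-5) − 20·(u + 2)] / [(-5)·(u + 2)] = -5(u + 7) / ((-5)(u + 2)).
So |(-3u - 1)/(u + 2) + 4| = 5|u + 7| / (5·|u + 2|).
Require δ ≤ 5/2, so |u + 2| ≥ |-5| − |u + 7| > 5 − 5/2 = 5/2.
Hence |(-3u - 1)/(u + 2) + 4| < 5|u + 7|/(5·(5/2)) = (2/5)|u + 7|, which is < ε once |u + 7| < (5/2)ε.
Take δ = min(5/2, (5/2)ε). Then 0 < |u + 7| < δ forces both bounds, so |(-3u - 1)/(u + 2) + 4| < ε.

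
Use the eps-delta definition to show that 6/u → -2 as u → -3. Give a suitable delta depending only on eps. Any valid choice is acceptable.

delta = min(3/2, (3/4)eps)

Let eps > 0. We seek delta > 0 such that 0 < |u + 3| < delta implies |6/u + 2| < eps.
|6/u + 2| = 6·|-3 − u|/(3·|u|) = 6|u + 3|/(3|u|).
Require delta ≤ 3/2 so that |u| > 3 − 3/2 = 3/2, hence 3|u| > 9/2.
Then |6/u + 2| < 6|u + 3|/(9/2), which is < eps when |u + 3| < (3/4)eps.
Take delta = min(3/2, (3/4)eps). Then 0 < |u + 3| < delta gives both |u + 3| < 3/2 and |u + 3| < (3/4)eps, so |6/u + 2| < eps.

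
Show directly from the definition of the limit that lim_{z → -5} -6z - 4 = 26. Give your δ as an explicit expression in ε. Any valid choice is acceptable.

δ = ε/6

Let ε > 0 be given. We need δ > 0 so that 0 < |z + 5| < δ implies |(-6z - 4) − 26| < ε.
|(-6z - 4) − 26| = |-6z - 30| = 6|z + 5|.
So 6|z + 5| < ε exactly when |z + 5| < ε/6.
Choosing δ = ε/6 gives |(-6z - 4) − 26| = 6|z + 5| < ε whenever |z + 5| < δ.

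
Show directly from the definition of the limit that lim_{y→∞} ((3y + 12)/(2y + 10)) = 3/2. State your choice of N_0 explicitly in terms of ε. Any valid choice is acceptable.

N_0 = (3/2)/ε

Let ε > 0. We seek N_0 > 0 such that y > N_0 implies |(3y + 12)/(2y + 10) − (3/2)| < ε.
(3y + 12)/(2y + 10) − (3/2) = (2(3y + 12) − 3(2y + 10)) / (2(2y + 10)) = -6/(2(2y + 10)).
For y > 0 we have 2y + 10 > 2y, so |(3y + 12)/(2y + 10) − (3/2)| = 6/(2(2y + 10)) < 6/(2·2y) = (3/2)/y.
Thus |(3y + 12)/(2y + 10) − (3/2)| < ε whenever y > (3/2)/ε.
Take N_0 = (3/2)/ε. If y > N_0 then |(3y + 12)/(2y + 10) − (3/2)| < (3/2)/y < ε.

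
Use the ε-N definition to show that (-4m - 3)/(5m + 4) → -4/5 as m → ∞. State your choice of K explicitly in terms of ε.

Let ε > 0. For m ≥ 1, |(-4m - 3)/(5m + 4) + 4/5| = |1|/(5(5m + 4)) = 1/(5(5m + 4)).
Since 5m + 4 ≥ 5m for m ≥ 1, this is ≤ 1/(5·5m) = (1/25)/m.
So |(-4m - 3)/(5m + 4) + 4/5| < ε whenever m > (1/25)/ε.
Take K = (1/25)/ε. If m > K then |(-4m - 3)/(5m + 4) + 4/5| ≤ (1/25)/m < ε.

K = (1/25)/ε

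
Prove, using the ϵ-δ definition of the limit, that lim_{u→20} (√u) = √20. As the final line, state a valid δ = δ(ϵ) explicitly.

Let ϵ > 0. We want δ > 0 such that 0 < |u − 20| < δ implies |√u − √20| < ϵ.
Multiplying by the conjugate, |√u − √20| = |u − 20|/(√u + √20).
Restrict δ ≤ 20 so that |u − 20| < 20 forces u > 0, and then √u + √20 > √20.
Hence |√u − √20| < |u − 20|/√20, which is < ϵ once |u − 20| < √20·ϵ.
Take δ = min(20, √20·ϵ). If 0 < |u − 20| < δ then u > 0 and |√u − √20| < |u − 20|/√20 < ϵ.

δ = min(20, √20·ϵ)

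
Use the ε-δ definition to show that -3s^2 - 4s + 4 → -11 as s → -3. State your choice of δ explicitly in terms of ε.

δ = min(1, ε/17)

Suppose ε > 0. We want δ > 0 such that 0 < |s + 3| < δ implies |(-3s^2 - 4s + 4) + 11| < ε.
(-3s^2 - 4s + 4) + 11 = -3s^2 - 4s + 15 = (s + 3)(-3s + 5).
So |(-3s^2 - 4s + 4) + 11| = |s + 3|·|-3s + 5|.
Assume first that |s + 3| < 1, so |s| < 4. Then |-3s + 5| ≤ 3·4 + 5 = 17.
Hence |(-3s^2 - 4s + 4) + 11| ≤ 17|s + 3| < ε provided |s + 3| < ε/17.
Take δ = min(1, ε/17). Then 0 < |s + 3| < δ gives both |s + 3| < 1 and |s + 3| < ε/17, so |(-3s^2 - 4s + 4) + 11| < ε.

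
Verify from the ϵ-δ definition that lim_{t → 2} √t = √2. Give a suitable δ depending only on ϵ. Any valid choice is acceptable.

δ = min(2, √2·ϵ)

Suppose ϵ > 0. We want δ > 0 such that 0 < |t − 2| < δ implies |√t − √2| < ϵ.
Multiplying by the conjugate, |√t − √2| = |t − 2|/(√t + √2).
Restrict δ ≤ 2 so that |t − 2| < 2 forces t > 0, and then √t + √2 > √2.
Hence |√t − √2| < |t − 2|/√2, which is < ϵ once |t − 2| < √2·ϵ.
Take δ = min(2, √2·ϵ). If 0 < |t − 2| < δ then t > 0 and |√t − √2| < |t − 2|/√2 < ϵ.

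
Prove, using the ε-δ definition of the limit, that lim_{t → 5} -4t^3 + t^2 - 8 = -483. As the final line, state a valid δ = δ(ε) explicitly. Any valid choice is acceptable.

δ = min(1, ε/353)

Let ε > 0. We want δ > 0 such that 0 < |t − 5| < δ implies |(-4t^3 + t^2 - 8) + 483| < ε.
(-4t^3 + t^2 - 8) + 483 = -4t^3 + t^2 + 475 = (t − 5)(-4t^2 - 19t - 95).
So |(-4t^3 + t^2 - 8) + 483| = |t − 5|·|-4t^2 - 19t - 95|.
Assume first that |t − 5| < 1, so |t| < 6. Then |-4t^2 - 19t - 95| ≤ 4·6^2 + 19·6 + 95 = 353.
Hence |(-4t^3 + t^2 - 8) + 483| ≤ 353|t − 5| < ε provided |t − 5| < ε/353.
Choosing δ = min(1, ε/353) ensures both conditions, hence |(-4t^3 + t^2 - 8) + 483| < ε.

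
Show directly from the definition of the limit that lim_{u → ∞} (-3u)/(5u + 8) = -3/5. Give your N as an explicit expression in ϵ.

N = (24/25)/ϵ

Fix ϵ > 0. We seek N > 0 such that u > N implies |(-3u)/(5u + 8) + 3/5| < ϵ.
(-3u)/(5u + 8) + 3/5 = (5(-3u) − (-3)(5u + 8)) / (5(5u + 8)) = 24/(5(5u + 8)).
For u > 0 we have 5u + 8 > 5u, so |(-3u)/(5u + 8) + 3/5| = 24/(5(5u + 8)) < 24/(5·5u) = (24/25)/u.
Thus |(-3u)/(5u + 8) + 3/5| < ϵ whenever u > (24/25)/ϵ.
Take N = (24/25)/ϵ. If u > N then |(-3u)/(5u + 8) + 3/5| < (24/25)/u < ϵ.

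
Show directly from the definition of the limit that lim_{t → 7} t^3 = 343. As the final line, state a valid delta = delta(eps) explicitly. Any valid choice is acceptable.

Let eps > 0 be given. We seek delta > 0 with 0 < |t − 7| < delta ⇒ |t^3 − 343| < eps.
Factor: t^3 − 343 = (t − 7)(t^2 + 7t + 49), so |t^3 − 343| = |t − 7|·|t^2 + 7t + 49|.
Impose delta ≤ 1 so that |t| < 8; then |t^2 + 7t + 49| ≤ 169.
Hence |t^3 − 343| ≤ 169|t − 7|, which is < eps once |t − 7| < eps/169.
Take delta = min(1, eps/169). If 0 < |t − 7| < delta then both bounds hold and |t^3 − 343| ≤ 169|t − 7| < 169·(eps/169) = eps.

delta = min(1, eps/169)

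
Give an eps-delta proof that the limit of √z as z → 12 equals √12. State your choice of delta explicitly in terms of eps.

delta = min(12, √12·eps)

Let eps > 0. We want delta > 0 such that 0 < |z − 12| < delta implies |√z − √12| < eps.
Rationalise: √z − √12 = (z − 12)/(√z + √12), so |√z − √12| = |z − 12|/(√z + √12).
Restrict delta ≤ 12 so that |z − 12| < 12 forces z > 0, and then √z + √12 > √12.
Hence |√z − √12| < |z − 12|/√12, which is < eps once |z − 12| < √12·eps.
Take delta = min(12, √12·eps). If 0 < |z − 12| < delta then z > 0 and |√z − √12| < |z − 12|/√12 < eps.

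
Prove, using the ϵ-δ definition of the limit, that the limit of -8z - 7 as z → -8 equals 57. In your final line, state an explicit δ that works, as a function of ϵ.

δ = ϵ/8

Fix ϵ > 0. We need δ > 0 so that 0 < |z + 8| < δ implies |(-8z - 7) − 57| < ϵ.
Since (-8z - 7) − 57 = -8(z + 8), we have |(-8z - 7) − 57| = 8|z + 8|.
Thus it suffices that |z + 8| < ϵ/8.
Choosing δ = ϵ/8 gives |(-8z - 7) − 57| = 8|z + 8| < ϵ whenever |z + 8| < δ.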